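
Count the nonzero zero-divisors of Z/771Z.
In Z/771Z each nonzero element is either a unit (gcd with 771 is 1) or a zero-divisor (gcd > 1). The number of units is φ(771): factorise 771 = 3 · 257, so φ(771) = (3 − 1) · (257 − 1) = 2 · 256 = 512. The nonzero elements number 771 − 1 = 770. Hence the nonzero zero-divisors number 770 − 512 = 258.

Final answer: Z/771Z has 258 nonzero zero-divisors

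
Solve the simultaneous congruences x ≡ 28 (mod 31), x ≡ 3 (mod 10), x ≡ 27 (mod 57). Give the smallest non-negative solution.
x ≡ 3903 (mod 17670); the representative in [0, 17670) is 3903

The moduli 31, 10, 57 are pairwise coprime, so by the CRT there is a unique solution mod 31·10·57 = 17670.
Solve by successive substitution. Start with x ≡ 28 (mod 31).
  Combine with x ≡ 3 (mod 10): write x = 28 + 31·t and require 28 + 31·t ≡ 3 (mod 10), i.e. 31·t ≡ 3 − 28 ≡ 5 (mod 10). Since 31^(−1) ≡ 1 (mod 10) (31 ≡ 1 (mod 10)), t ≡ 1·5 ≡ 5 (mod 10). So x ≡ 28 + 31·5 = 183 (mod 310).
  Combine with x ≡ 27 (mod 57): write x = 183 + 310·t and require 183 + 310·t ≡ 27 (mod 57), i.e. 310·t ≡ 27 − 183 ≡ 15 (mod 57). Since 310^(−1) ≡ 16 (mod 57) (310 ≡ 25 (mod 57)), t ≡ 16·15 ≡ 12 (mod 57). So x ≡ 183 + 310·12 = 3903 (mod 17670).
Unique solution in [0, 17670): x = 3903.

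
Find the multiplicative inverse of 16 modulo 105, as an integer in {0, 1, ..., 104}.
Apply the extended Euclidean algorithm to (105, 16), tracking rows (r, s, t) with s·105 + t·16 = r. Each division r_prev = q·r_cur + r_new produces the new row as (previous row) − q·(current row):
  row A: (105, 1, 0)   [1·105 + 0·16 = 105]
  row B: (16, 0, 1)   [0·105 + 1·16 = 16]
  105 = 6·16 + 9   → row C = row A − 6·row B = (9, 1, −6)   [check: 1·105 − 6·16 = 9]
  16 = 1·9 + 7   → row D = row B − 1·row C = (7, −1, 7)   [check: −1·105 + 7·16 = 7]
  9 = 1·7 + 2   → row E = row C − 1·row D = (2, 2, −13)   [check: 2·105 − 13·16 = 2]
  7 = 3·2 + 1   → row F = row D − 3·row E = (1, −7, 46)   [check: −7·105 + 46·16 = 1]
  2 = 2·1 + 0   → remainder 0, stop. gcd = 1 (last nonzero row F).
The gcd is 1, so 16 is invertible mod 105. The last nonzero row gives −7·105 + 46·16 = 1, so t = 46. So 16^(−1) ≡ 46 (mod 105). Verify: 16 · 46 = 736 ≡ 1 (mod 105). ✓

Final answer: 16^(−1) ≡ 46 (mod 105)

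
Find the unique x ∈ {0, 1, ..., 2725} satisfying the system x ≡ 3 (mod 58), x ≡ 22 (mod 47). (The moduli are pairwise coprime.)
The moduli 58, 47 are pairwise coprime, so by the CRT there is a unique solution mod 58·47 = 2726.
Solve by successive substitution. Start with x ≡ 3 (mod 58).
  Combine with x ≡ 22 (mod 47): write x = 3 + 58·t and require 3 + 58·t ≡ 22 (mod 47), i.e. 58·t ≡ 22 − 3 ≡ 19 (mod 47). Since 58^(−1) ≡ 30 (mod 47) (58 ≡ 11 (mod 47)), t ≡ 30·19 ≡ 6 (mod 47). So x ≡ 3 + 58·6 = 351 (mod 2726).
Unique solution in [0, 2726): x = 351.

Final answer: x ≡ 351 (mod 2726); the representative in [0, 2726) is 351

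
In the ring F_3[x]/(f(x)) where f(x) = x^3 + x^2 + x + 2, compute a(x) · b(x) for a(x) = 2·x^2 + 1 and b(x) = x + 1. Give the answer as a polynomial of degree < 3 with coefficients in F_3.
Multiply as integer polynomials: a · b = 2·x^3 + 2·x^2 + x + 1. Reducing coefficients mod 3: a · b ≡ 2·x^3 + 2·x^2 + x + 1. Now divide by f(x) = x^3 + x^2 + x + 2 in F_3[x], eliminating the leading term at each step:
  leading term 2·x^3: subtract (2)·f(x) = 2·x^3 + 2·x^2 + 2·x + 1, leaving 2·x (coefficients mod 3)
The degree is now < 3, so this is the remainder. Hence a · b ≡ 2·x in F_3[x]/(f).

Final answer: a · b ≡ 2·x (mod f(x))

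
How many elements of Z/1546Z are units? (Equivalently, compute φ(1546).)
An element a ∈ Z/1546Z is a unit iff gcd(a, 1546) = 1, so the number of units is φ(1546). φ is multiplicative, with φ(p^e) = p^e − p^(e−1). Factorise 1546 = 2 · 773. Then
  φ(1546) = (2 − 1) · (773 − 1) = 1 · 772 = 772.

Final answer: Z/1546Z has φ(1546) = 772 units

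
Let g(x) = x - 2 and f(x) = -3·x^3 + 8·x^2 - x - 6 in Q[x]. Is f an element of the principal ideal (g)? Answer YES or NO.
YES

In Q[x] the ideal (g) consists of all multiples of g, so f ∈ (g) iff g | f, i.e. iff the remainder of f on division by g is 0. Divide f by g (g is monic, so eliminate the leading term of the running remainder at each step):
  leading term -3·x^3: subtract (-3·x^2)·g(x) = -3·x^3 + 6·x^2, leaving 2·x^2 - x - 6
  leading term 2·x^2: subtract (2·x)·g(x) = 2·x^2 - 4·x, leaving 3·x - 6
  leading term 3·x: subtract (3)·g(x) = 3·x - 6, leaving 0
The remainder is 0, so f(x) = g(x) · h(x) with h(x) = -3·x^2 + 2·x + 3. Hence g | f, i.e. f ∈ (g).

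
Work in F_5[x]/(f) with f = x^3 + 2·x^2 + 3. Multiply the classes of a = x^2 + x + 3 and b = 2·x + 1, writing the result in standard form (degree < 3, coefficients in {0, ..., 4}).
Multiply as integer polynomials: a · b = 2·x^3 + 3·x^2 + 7·x + 3. Reducing coefficients mod 5: a · b ≡ 2·x^3 + 3·x^2 + 2·x + 3. Now divide by f(x) = x^3 + 2·x^2 + 3 in F_5[x], eliminating the leading term at each step:
  leading term 2·x^3: subtract (2)·f(x) = 2·x^3 + 4·x^2 + 1, leaving 4·x^2 + 2·x + 2 (coefficients mod 5)
The degree is now < 3, so this is the remainder. Hence a · b ≡ 4·x^2 + 2·x + 2 in F_5[x]/(f).

Final answer: a · b ≡ 4·x^2 + 2·x + 2 (mod f(x))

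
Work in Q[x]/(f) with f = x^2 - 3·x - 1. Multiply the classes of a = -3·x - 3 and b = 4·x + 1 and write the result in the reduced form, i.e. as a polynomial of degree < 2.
a · b ≡ -51·x - 15 (mod f(x))

First multiply in Q[x] without reducing: a · b = -12·x^2 - 15·x - 3. Now divide by f(x) = x^2 - 3·x - 1, eliminating the leading term at each step:
  leading term -12·x^2: subtract (-12)·f(x) = -12·x^2 + 36·x + 12, leaving -51·x - 15
The degree is now < 2, so this is the remainder. Hence a · b ≡ -51·x - 15 in Q[x]/(f).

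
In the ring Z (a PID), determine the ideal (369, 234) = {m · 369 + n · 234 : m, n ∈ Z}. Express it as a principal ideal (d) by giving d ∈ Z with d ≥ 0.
(369, 234) = (9); d = 9

In the PID Z, (a, b) is generated by gcd(a, b). Compute gcd(369, 234) with the extended Euclidean algorithm, tracking rows (r, s, t) with s·369 + t·234 = r:
  row A: (369, 1, 0)   [1·369 + 0·234 = 369]
  row B: (234, 0, 1)   [0·369 + 1·234 = 234]
  369 = 1·234 + 135   → row C = row A − 1·row B = (135, 1, −1)   [check: 1·369 − 1·234 = 135]
  234 = 1·135 + 99   → row D = row B − 1·row C = (99, −1, 2)   [check: −1·369 + 2·234 = 99]
  135 = 1·99 + 36   → row E = row C − 1·row D = (36, 2, −3)   [check: 2·369 − 3·234 = 36]
  99 = 2·36 + 27   → row F = row D − 2·row E = (27, −5, 8)   [check: −5·369 + 8·234 = 27]
  36 = 1·27 + 9   → row G = row E − 1·row F = (9, 7, −11)   [check: 7·369 − 11·234 = 9]
  27 = 3·9 + 0   → remainder 0, stop. gcd = 9 (last nonzero row G).
So gcd(369, 234) = 9, with Bézout identity 7·369 − 11·234 = 9. Containment (⊇): the Bézout identity exhibits 9 as an element of (369, 234), giving (9) ⊆ (369, 234). Containment (⊆): since 9 | 369 and 9 | 234 (369 = 9·41, 234 = 9·26), every Z-linear combination of 369 and 234 is divisible by 9, so (369, 234) ⊆ (9). Therefore (369, 234) = (9), d = 9.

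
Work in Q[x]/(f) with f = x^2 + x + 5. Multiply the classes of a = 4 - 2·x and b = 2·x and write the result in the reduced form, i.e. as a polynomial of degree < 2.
a · b ≡ 12·x + 20 (mod f(x))

First multiply in Q[x] without reducing: a · b = -4·x^2 + 8·x. Now divide by f(x) = x^2 + x + 5, eliminating the leading term at each step:
  leading term -4·x^2: subtract (-4)·f(x) = -4·x^2 - 4·x - 20, leaving 12·x + 20
The degree is now < 2, so this is the remainder. Hence a · b ≡ 12·x + 20 in Q[x]/(f).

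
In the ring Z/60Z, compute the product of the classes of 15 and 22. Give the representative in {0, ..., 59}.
Both factors are already reduced mod 60. 15 · 22 = 330. Dividing by 60: 330 = 5·60 + 30. So (15 · 22) mod 60 = 30.

Final answer: 30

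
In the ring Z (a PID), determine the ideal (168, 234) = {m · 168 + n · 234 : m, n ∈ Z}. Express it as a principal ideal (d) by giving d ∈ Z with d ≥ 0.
(168, 234) = (6); d = 6

In the PID Z, (a, b) is generated by gcd(a, b). Compute gcd(234, 168) with the extended Euclidean algorithm, tracking rows (r, s, t) with s·234 + t·168 = r:
  row A: (234, 1, 0)   [1·234 + 0·168 = 234]
  row B: (168, 0, 1)   [0·234 + 1·168 = 168]
  234 = 1·168 + 66   → row C = row A − 1·row B = (66, 1, −1)   [check: 1·234 − 1·168 = 66]
  168 = 2·66 + 36   → row D = row B − 2·row C = (36, −2, 3)   [check: −2·234 + 3·168 = 36]
  66 = 1·36 + 30   → row E = row C − 1·row D = (30, 3, −4)   [check: 3·234 − 4·168 = 30]
  36 = 1·30 + 6   → row F = row D − 1·row E = (6, −5, 7)   [check: −5·234 + 7·168 = 6]
  30 = 5·6 + 0   → remainder 0, stop. gcd = 6 (last nonzero row F).
So gcd(168, 234) = 6, with Bézout identity −5·234 + 7·168 = 6. Containment (⊇): the Bézout identity exhibits 6 as an element of (168, 234), giving (6) ⊆ (168, 234). Containment (⊆): since 6 | 168 and 6 | 234 (168 = 6·28, 234 = 6·39), every Z-linear combination of 168 and 234 is divisible by 6, so (168, 234) ⊆ (6). Therefore (168, 234) = (6), d = 6.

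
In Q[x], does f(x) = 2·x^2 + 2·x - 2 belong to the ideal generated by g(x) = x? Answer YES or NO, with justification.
NO

In Q[x] the ideal (g) consists of all multiples of g, so f ∈ (g) iff g | f, i.e. iff the remainder of f on division by g is 0. Divide f by g (g is monic, so eliminate the leading term of the running remainder at each step):
  leading term 2·x^2: subtract (2·x)·g(x) = 2·x^2, leaving 2·x - 2
  leading term 2·x: subtract (2)·g(x) = 2·x, leaving -2
The remainder r(x) = -2 ≠ 0 (and deg r < deg g), so g ∤ f, i.e. f ∉ (g).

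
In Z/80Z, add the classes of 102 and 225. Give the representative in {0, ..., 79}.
Reduce the summands first: 102 ≡ 22, 225 ≡ 65 (mod 80), so 102 + 225 ≡ 22 + 65 (mod 80). 22 + 65 = 87; 87 = 1·80 + 7, so (102 + 225) mod 80 = 7.

Final answer: 7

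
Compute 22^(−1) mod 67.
Apply the extended Euclidean algorithm to (67, 22), tracking rows (r, s, t) with s·67 + t·22 = r. Each division r_prev = q·r_cur + r_new produces the new row as (previous row) − q·(current row):
  row A: (67, 1, 0)   [1·67 + 0·22 = 67]
  row B: (22, 0, 1)   [0·67 + 1·22 = 22]
  67 = 3·22 + 1   → row C = row A − 3·row B = (1, 1, −3)   [check: 1·67 − 3·22 = 1]
  22 = 22·1 + 0   → remainder 0, stop. gcd = 1 (last nonzero row C).
The gcd is 1, so 22 is invertible mod 67. The last nonzero row gives 1·67 − 3·22 = 1, so t = −3. So 22^(−1) ≡ −3 ≡ 64 (mod 67). Verify: 22 · 64 = 1408 ≡ 1 (mod 67). ✓

Final answer: 22^(−1) ≡ 64 (mod 67)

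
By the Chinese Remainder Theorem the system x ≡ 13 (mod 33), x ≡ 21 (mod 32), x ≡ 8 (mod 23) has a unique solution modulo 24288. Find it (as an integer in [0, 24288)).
x ≡ 8725 (mod 24288); the representative in [0, 24288) is 8725

The moduli 33, 32, 23 are pairwise coprime, so by the CRT there is a unique solution mod 33·32·23 = 24288.
Solve by successive substitution. Start with x ≡ 13 (mod 33).
  Combine with x ≡ 21 (mod 32): write x = 13 + 33·t and require 13 + 33·t ≡ 21 (mod 32), i.e. 33·t ≡ 21 − 13 ≡ 8 (mod 32). Since 33^(−1) ≡ 1 (mod 32) (33 ≡ 1 (mod 32)), t ≡ 1·8 ≡ 8 (mod 32). So x ≡ 13 + 33·8 = 277 (mod 1056).
  Combine with x ≡ 8 (mod 23): write x = 277 + 1056·t and require 277 + 1056·t ≡ 8 (mod 23), i.e. 1056·t ≡ 8 − 277 ≡ 7 (mod 23). Since 1056^(−1) ≡ 11 (mod 23) (1056 ≡ 21 (mod 23)), t ≡ 11·7 ≡ 8 (mod 23). So x ≡ 277 + 1056·8 = 8725 (mod 24288).
Unique solution in [0, 24288): x = 8725.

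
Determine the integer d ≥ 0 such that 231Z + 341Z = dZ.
In the PID Z, (a, b) is generated by gcd(a, b). Compute gcd(341, 231) with the extended Euclidean algorithm, tracking rows (r, s, t) with s·341 + t·231 = r:
  row A: (341, 1, 0)   [1·341 + 0·231 = 341]
  row B: (231, 0, 1)   [0·341 + 1·231 = 231]
  341 = 1·231 + 110   → row C = row A − 1·row B = (110, 1, −1)   [check: 1·341 − 1·231 = 110]
  231 = 2·110 + 11   → row D = row B − 2·row C = (11, −2, 3)   [check: −2·341 + 3·231 = 11]
  110 = 10·11 + 0   → remainder 0, stop. gcd = 11 (last nonzero row D).
So gcd(231, 341) = 11, with Bézout identity −2·341 + 3·231 = 11. Containment (⊇): the Bézout identity exhibits 11 as an element of (231, 341), giving (11) ⊆ (231, 341). Containment (⊆): since 11 | 231 and 11 | 341 (231 = 11·21, 341 = 11·31), every Z-linear combination of 231 and 341 is divisible by 11, so (231, 341) ⊆ (11). Therefore (231, 341) = (11), d = 11.

Final answer: (231, 341) = (11); d = 11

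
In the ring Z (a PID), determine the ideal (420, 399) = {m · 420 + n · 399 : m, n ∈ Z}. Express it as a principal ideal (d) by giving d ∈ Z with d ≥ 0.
(420, 399) = (21); d = 21

In the PID Z, (a, b) is generated by gcd(a, b). Compute gcd(420, 399) with the extended Euclidean algorithm, tracking rows (r, s, t) with s·420 + t·399 = r:
  row A: (420, 1, 0)   [1·420 + 0·399 = 420]
  row B: (399, 0, 1)   [0·420 + 1·399 = 399]
  420 = 1·399 + 21   → row C = row A − 1·row B = (21, 1, −1)   [check: 1·420 − 1·399 = 21]
  399 = 19·21 + 0   → remainder 0, stop. gcd = 21 (last nonzero row C).
So gcd(420, 399) = 21, with Bézout identity 1·420 − 1·399 = 21. Containment (⊇): the Bézout identity exhibits 21 as an element of (420, 399), giving (21) ⊆ (420, 399). Containment (⊆): since 21 | 420 and 21 | 399 (420 = 21·20, 399 = 21·19), every Z-linear combination of 420 and 399 is divisible by 21, so (420, 399) ⊆ (21). Therefore (420, 399) = (21), d = 21.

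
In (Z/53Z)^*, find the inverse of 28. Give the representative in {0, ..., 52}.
28^(−1) ≡ 36 (mod 53)

Apply the extended Euclidean algorithm to (53, 28), tracking rows (r, s, t) with s·53 + t·28 = r. Each division r_prev = q·r_cur + r_new produces the new row as (previous row) − q·(current row):
  row A: (53, 1, 0)   [1·53 + 0·28 = 53]
  row B: (28, 0, 1)   [0·53 + 1·28 = 28]
  53 = 1·28 + 25   → row C = row A − 1·row B = (25, 1, −1)   [check: 1·53 − 1·28 = 25]
  28 = 1·25 + 3   → row D = row B − 1·row C = (3, −1, 2)   [check: −1·53 + 2·28 = 3]
  25 = 8·3 + 1   → row E = row C − 8·row D = (1, 9, −17)   [check: 9·53 − 17·28 = 1]
  3 = 3·1 + 0   → remainder 0, stop. gcd = 1 (last nonzero row E).
The gcd is 1, so 28 is invertible mod 53. The last nonzero row gives 9·53 − 17·28 = 1, so t = −17. So 28^(−1) ≡ −17 ≡ 36 (mod 53). Verify: 28 · 36 = 1008 ≡ 1 (mod 53). ✓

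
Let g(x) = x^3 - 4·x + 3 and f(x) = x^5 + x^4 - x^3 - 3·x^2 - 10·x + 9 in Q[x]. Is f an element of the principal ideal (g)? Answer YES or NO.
NO

In Q[x] the ideal (g) consists of all multiples of g, so f ∈ (g) iff g | f, i.e. iff the remainder of f on division by g is 0. Divide f by g (g is monic, so eliminate the leading term of the running remainder at each step):
  leading term x^5: subtract (x^2)·g(x) = x^5 - 4·x^3 + 3·x^2, leaving x^4 + 3·x^3 - 6·x^2 - 10·x + 9
  leading term x^4: subtract (x)·g(x) = x^4 - 4·x^2 + 3·x, leaving 3·x^3 - 2·x^2 - 13·x + 9
  leading term 3·x^3: subtract (3)·g(x) = 3·x^3 - 12·x + 9, leaving -2·x^2 - x
The remainder r(x) = -2·x^2 - x ≠ 0 (and deg r < deg g), so g ∤ f, i.e. f ∉ (g).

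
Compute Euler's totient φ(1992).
φ is multiplicative, with φ(p^e) = p^e − p^(e−1). Factorise 1992 = 2^3 · 3 · 83. Then
  φ(1992) = (2^3 − 2^2) · (3 − 1) · (83 − 1) = 4 · 2 · 82 = 656.

Final answer: φ(1992) = 656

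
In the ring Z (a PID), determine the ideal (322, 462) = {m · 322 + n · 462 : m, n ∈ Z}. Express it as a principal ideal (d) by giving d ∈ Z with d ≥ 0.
(322, 462) = (14); d = 14

In the PID Z, (a, b) is generated by gcd(a, b). Compute gcd(462, 322) with the extended Euclidean algorithm, tracking rows (r, s, t) with s·462 + t·322 = r:
  row A: (462, 1, 0)   [1·462 + 0·322 = 462]
  row B: (322, 0, 1)   [0·462 + 1·322 = 322]
  462 = 1·322 + 140   → row C = row A − 1·row B = (140, 1, −1)   [check: 1·462 − 1·322 = 140]
  322 = 2·140 + 42   → row D = row B − 2·row C = (42, −2, 3)   [check: −2·462 + 3·322 = 42]
  140 = 3·42 + 14   → row E = row C − 3·row D = (14, 7, −10)   [check: 7·462 − 10·322 = 14]
  42 = 3·14 + 0   → remainder 0, stop. gcd = 14 (last nonzero row E).
So gcd(322, 462) = 14, with Bézout identity 7·462 − 10·322 = 14. Containment (⊇): the Bézout identity exhibits 14 as an element of (322, 462), giving (14) ⊆ (322, 462). Containment (⊆): since 14 | 322 and 14 | 462 (322 = 14·23, 462 = 14·33), every Z-linear combination of 322 and 462 is divisible by 14, so (322, 462) ⊆ (14). Therefore (322, 462) = (14), d = 14.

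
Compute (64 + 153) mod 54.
1

Reduce the summands first: 64 ≡ 10, 153 ≡ 45 (mod 54), so 64 + 153 ≡ 10 + 45 (mod 54). 10 + 45 = 55; 55 = 1·54 + 1, so (64 + 153) mod 54 = 1.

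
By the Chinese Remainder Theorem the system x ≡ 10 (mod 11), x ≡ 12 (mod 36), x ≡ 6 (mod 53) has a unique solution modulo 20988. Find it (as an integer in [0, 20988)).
x ≡ 9228 (mod 20988); the representative in [0, 20988) is 9228

The moduli 11, 36, 53 are pairwise coprime, so by the CRT there is a unique solution mod 11·36·53 = 20988.
Solve by successive substitution. Start with x ≡ 10 (mod 11).
  Combine with x ≡ 12 (mod 36): write x = 10 + 11·t and require 10 + 11·t ≡ 12 (mod 36), i.e. 11·t ≡ 12 − 10 ≡ 2 (mod 36). Since 11^(−1) ≡ 23 (mod 36), t ≡ 23·2 ≡ 10 (mod 36). So x ≡ 10 + 11·10 = 120 (mod 396).
  Combine with x ≡ 6 (mod 53): write x = 120 + 396·t and require 120 + 396·t ≡ 6 (mod 53), i.e. 396·t ≡ 6 − 120 ≡ 45 (mod 53). Since 396^(−1) ≡ 17 (mod 53) (396 ≡ 25 (mod 53)), t ≡ 17·45 ≡ 23 (mod 53). So x ≡ 120 + 396·23 = 9228 (mod 20988).
Unique solution in [0, 20988): x = 9228.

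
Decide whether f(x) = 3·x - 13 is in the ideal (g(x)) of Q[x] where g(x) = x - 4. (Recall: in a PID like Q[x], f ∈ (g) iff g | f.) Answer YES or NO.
NO

In Q[x] the ideal (g) consists of all multiples of g, so f ∈ (g) iff g | f, i.e. iff the remainder of f on division by g is 0. Divide f by g (g is monic, so eliminate the leading term of the running remainder at each step):
  leading term 3·x: subtract (3)·g(x) = 3·x - 12, leaving -1
The remainder r(x) = -1 ≠ 0 (and deg r < deg g), so g ∤ f, i.e. f ∉ (g).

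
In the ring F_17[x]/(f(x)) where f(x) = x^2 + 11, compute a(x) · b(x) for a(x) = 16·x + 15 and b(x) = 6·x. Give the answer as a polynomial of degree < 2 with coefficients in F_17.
a · b ≡ 5·x + 15 (mod f(x))

Multiply as integer polynomials: a · b = 96·x^2 + 90·x. Reducing coefficients mod 17: a · b ≡ 11·x^2 + 5·x. Now divide by f(x) = x^2 + 11 in F_17[x], eliminating the leading term at each step:
  leading term 11·x^2: subtract (11)·f(x) = 11·x^2 + 2, leaving 5·x + 15 (coefficients mod 17)
The degree is now < 2, so this is the remainder. Hence a · b ≡ 5·x + 15 in F_17[x]/(f).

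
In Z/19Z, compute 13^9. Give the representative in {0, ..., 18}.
Use repeated squaring. Binary(9) = 1001. Walk through the bits of the exponent 9 left-to-right: at each bit after the leading one, square the running value, then multiply by 13 if the bit is 1 (always reducing mod 19):
  bit 1 = 1 (leading): start with 13.
  bit 2 = 0: square 13^2 = 169 ≡ 17 (mod 19).
  bit 3 = 0: square 17^2 = 289 ≡ 4 (mod 19).
  bit 4 = 1: square 4^2 = 16; bit is 1, so multiply 16·13 = 208 ≡ 18 (mod 19).
Final value: 13^9 ≡ 18 (mod 19).

Final answer: 18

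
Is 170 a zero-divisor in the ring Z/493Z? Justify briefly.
gcd(170, 493) = 17 > 1, so 170 is not a unit in Z/493Z. In Z/nZ every nonzero non-unit is a zero-divisor: explicitly, take b = 493/gcd = 29 ≠ 0 (mod 493); then 170·29 = 4930 = 10·493, i.e. 170·29 ≡ 0 (mod 493). So 170 is a zero-divisor.

Final answer: YES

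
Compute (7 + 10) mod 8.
Reduce the summands first: 10 ≡ 2 (mod 8), so 7 + 10 ≡ 7 + 2 (mod 8). 7 + 2 = 9; 9 = 1·8 + 1, so (7 + 10) mod 8 = 1.

Final answer: 1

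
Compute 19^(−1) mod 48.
Apply the extended Euclidean algorithm to (48, 19), tracking rows (r, s, t) with s·48 + t·19 = r. Each division r_prev = q·r_cur + r_new produces the new row as (previous row) − q·(current row):
  row A: (48, 1, 0)   [1·48 + 0·19 = 48]
  row B: (19, 0, 1)   [0·48 + 1·19 = 19]
  48 = 2·19 + 10   → row C = row A − 2·row B = (10, 1, −2)   [check: 1·48 − 2·19 = 10]
  19 = 1·10 + 9   → row D = row B − 1·row C = (9, −1, 3)   [check: −1·48 + 3·19 = 9]
  10 = 1·9 + 1   → row E = row C − 1·row D = (1, 2, −5)   [check: 2·48 − 5·19 = 1]
  9 = 9·1 + 0   → remainder 0, stop. gcd = 1 (last nonzero row E).
The gcd is 1, so 19 is invertible mod 48. The last nonzero row gives 2·48 − 5·19 = 1, so t = −5. So 19^(−1) ≡ −5 ≡ 43 (mod 48). Verify: 19 · 43 = 817 ≡ 1 (mod 48). ✓

Final answer: 19^(−1) ≡ 43 (mod 48)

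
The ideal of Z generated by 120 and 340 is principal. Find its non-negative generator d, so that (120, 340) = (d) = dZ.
(120, 340) = (20); d = 20

In the PID Z, (a, b) is generated by gcd(a, b). Compute gcd(340, 120) with the extended Euclidean algorithm, tracking rows (r, s, t) with s·340 + t·120 = r:
  row A: (340, 1, 0)   [1·340 + 0·120 = 340]
  row B: (120, 0, 1)   [0·340 + 1·120 = 120]
  340 = 2·120 + 100   → row C = row A − 2·row B = (100, 1, −2)   [check: 1·340 − 2·120 = 100]
  120 = 1·100 + 20   → row D = row B − 1·row C = (20, −1, 3)   [check: −1·340 + 3·120 = 20]
  100 = 5·20 + 0   → remainder 0, stop. gcd = 20 (last nonzero row D).
So gcd(120, 340) = 20, with Bézout identity −1·340 + 3·120 = 20. Containment (⊇): the Bézout identity exhibits 20 as an element of (120, 340), giving (20) ⊆ (120, 340). Containment (⊆): since 20 | 120 and 20 | 340 (120 = 20·6, 340 = 20·17), every Z-linear combination of 120 and 340 is divisible by 20, so (120, 340) ⊆ (20). Therefore (120, 340) = (20), d = 20.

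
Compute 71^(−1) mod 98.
71^(−1) ≡ 29 (mod 98)

Apply the extended Euclidean algorithm to (98, 71), tracking rows (r, s, t) with s·98 + t·71 = r. Each division r_prev = q·r_cur + r_new produces the new row as (previous row) − q·(current row):
  row A: (98, 1, 0)   [1·98 + 0·71 = 98]
  row B: (71, 0, 1)   [0·98 + 1·71 = 71]
  98 = 1·71 + 27   → row C = row A − 1·row B = (27, 1, −1)   [check: 1·98 − 1·71 = 27]
  71 = 2·27 + 17   → row D = row B − 2·row C = (17, −2, 3)   [check: −2·98 + 3·71 = 17]
  27 = 1·17 + 10   → row E = row C − 1·row D = (10, 3, −4)   [check: 3·98 − 4·71 = 10]
  17 = 1·10 + 7   → row F = row D − 1·row E = (7, −5, 7)   [check: −5·98 + 7·71 = 7]
  10 = 1·7 + 3   → row G = row E − 1·row F = (3, 8, −11)   [check: 8·98 − 11·71 = 3]
  7 = 2·3 + 1   → row H = row F − 2·row G = (1, −21, 29)   [check: −21·98 + 29·71 = 1]
  3 = 3·1 + 0   → remainder 0, stop. gcd = 1 (last nonzero row H).
The gcd is 1, so 71 is invertible mod 98. The last nonzero row gives −21·98 + 29·71 = 1, so t = 29. So 71^(−1) ≡ 29 (mod 98). Verify: 71 · 29 = 2059 ≡ 1 (mod 98). ✓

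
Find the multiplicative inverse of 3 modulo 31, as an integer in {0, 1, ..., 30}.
Apply the extended Euclidean algorithm to (31, 3), tracking rows (r, s, t) with s·31 + t·3 = r. Each division r_prev = q·r_cur + r_new produces the new row as (previous row) − q·(current row):
  row A: (31, 1, 0)   [1·31 + 0·3 = 31]
  row B: (3, 0, 1)   [0·31 + 1·3 = 3]
  31 = 10·3 + 1   → row C = row A − 10·row B = (1, 1, −10)   [check: 1·31 − 10·3 = 1]
  3 = 3·1 + 0   → remainder 0, stop. gcd = 1 (last nonzero row C).
The gcd is 1, so 3 is invertible mod 31. The last nonzero row gives 1·31 − 10·3 = 1, so t = −10. So 3^(−1) ≡ −10 ≡ 21 (mod 31). Verify: 3 · 21 = 63 ≡ 1 (mod 31). ✓

Final answer: 3^(−1) ≡ 21 (mod 31)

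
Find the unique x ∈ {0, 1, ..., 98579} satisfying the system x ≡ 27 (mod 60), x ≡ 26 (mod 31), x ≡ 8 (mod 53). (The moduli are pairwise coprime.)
x ≡ 90267 (mod 98580); the representative in [0, 98580) is 90267

The moduli 60, 31, 53 are pairwise coprime, so by the CRT there is a unique solution mod 60·31·53 = 98580.
Solve by successive substitution. Start with x ≡ 27 (mod 60).
  Combine with x ≡ 26 (mod 31): write x = 27 + 60·t and require 27 + 60·t ≡ 26 (mod 31), i.e. 60·t ≡ 26 − 27 ≡ 30 (mod 31). Since 60^(−1) ≡ 15 (mod 31) (60 ≡ 29 (mod 31)), t ≡ 15·30 ≡ 16 (mod 31). So x ≡ 27 + 60·16 = 987 (mod 1860).
  Combine with x ≡ 8 (mod 53): write x = 987 + 1860·t and require 987 + 1860·t ≡ 8 (mod 53), i.e. 1860·t ≡ 8 − 987 ≡ 28 (mod 53). Since 1860^(−1) ≡ 32 (mod 53) (1860 ≡ 5 (mod 53)), t ≡ 32·28 ≡ 48 (mod 53). So x ≡ 987 + 1860·48 = 90267 (mod 98580).
Unique solution in [0, 98580): x = 90267.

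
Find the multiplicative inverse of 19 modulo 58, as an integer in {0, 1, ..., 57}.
Apply the extended Euclidean algorithm to (58, 19), tracking rows (r, s, t) with s·58 + t·19 = r. Each division r_prev = q·r_cur + r_new produces the new row as (previous row) − q·(current row):
  row A: (58, 1, 0)   [1·58 + 0·19 = 58]
  row B: (19, 0, 1)   [0·58 + 1·19 = 19]
  58 = 3·19 + 1   → row C = row A − 3·row B = (1, 1, −3)   [check: 1·58 − 3·19 = 1]
  19 = 19·1 + 0   → remainder 0, stop. gcd = 1 (last nonzero row C).
The gcd is 1, so 19 is invertible mod 58. The last nonzero row gives 1·58 − 3·19 = 1, so t = −3. So 19^(−1) ≡ −3 ≡ 55 (mod 58). Verify: 19 · 55 = 1045 ≡ 1 (mod 58). ✓

Final answer: 19^(−1) ≡ 55 (mod 58)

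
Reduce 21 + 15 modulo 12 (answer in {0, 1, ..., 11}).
0

Reduce the summands first: 21 ≡ 9, 15 ≡ 3 (mod 12), so 21 + 15 ≡ 9 + 3 (mod 12). 9 + 3 = 12; 12 = 1·12 + 0, so (21 + 15) mod 12 = 0.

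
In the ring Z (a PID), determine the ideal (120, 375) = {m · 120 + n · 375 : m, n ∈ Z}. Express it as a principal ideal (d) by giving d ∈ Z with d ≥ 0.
In the PID Z, (a, b) is generated by gcd(a, b). Compute gcd(375, 120) with the extended Euclidean algorithm, tracking rows (r, s, t) with s·375 + t·120 = r:
  row A: (375, 1, 0)   [1·375 + 0·120 = 375]
  row B: (120, 0, 1)   [0·375 + 1·120 = 120]
  375 = 3·120 + 15   → row C = row A − 3·row B = (15, 1, −3)   [check: 1·375 − 3·120 = 15]
  120 = 8·15 + 0   → remainder 0, stop. gcd = 15 (last nonzero row C).
So gcd(120, 375) = 15, with Bézout identity 1·375 − 3·120 = 15. Containment (⊇): the Bézout identity exhibits 15 as an element of (120, 375), giving (15) ⊆ (120, 375). Containment (⊆): since 15 | 120 and 15 | 375 (120 = 15·8, 375 = 15·25), every Z-linear combination of 120 and 375 is divisible by 15, so (120, 375) ⊆ (15). Therefore (120, 375) = (15), d = 15.

Final answer: (120, 375) = (15); d = 15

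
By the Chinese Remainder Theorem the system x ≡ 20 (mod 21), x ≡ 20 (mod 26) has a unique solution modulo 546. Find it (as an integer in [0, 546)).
x ≡ 20 (mod 546); the representative in [0, 546) is 20

The moduli 21, 26 are pairwise coprime, so by the CRT there is a unique solution mod 21·26 = 546.
Solve by successive substitution. Start with x ≡ 20 (mod 21).
  Combine with x ≡ 20 (mod 26): write x = 20 + 21·t and require 20 + 21·t ≡ 20 (mod 26), i.e. 21·t ≡ 20 − 20 ≡ 0 (mod 26). Since 21^(−1) ≡ 5 (mod 26), t ≡ 5·0 ≡ 0 (mod 26). So x ≡ 20 + 21·0 = 20 (mod 546).
Unique solution in [0, 546): x = 20.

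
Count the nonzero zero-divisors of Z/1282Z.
Z/1282Z has 641 nonzero zero-divisors

In Z/1282Z each nonzero element is either a unit (gcd with 1282 is 1) or a zero-divisor (gcd > 1). The number of units is φ(1282): factorise 1282 = 2 · 641, so φ(1282) = (2 − 1) · (641 − 1) = 1 · 640 = 640. The nonzero elements number 1282 − 1 = 1281. Hence the nonzero zero-divisors number 1281 − 640 = 641.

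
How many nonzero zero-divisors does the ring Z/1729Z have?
Z/1729Z has 432 nonzero zero-divisors

In Z/1729Z each nonzero element is either a unit (gcd with 1729 is 1) or a zero-divisor (gcd > 1). The number of units is φ(1729): factorise 1729 = 7 · 13 · 19, so φ(1729) = (7 − 1) · (13 − 1) · (19 − 1) = 6 · 12 · 18 = 1296. The nonzero elements number 1729 − 1 = 1728. Hence the nonzero zero-divisors number 1728 − 1296 = 432.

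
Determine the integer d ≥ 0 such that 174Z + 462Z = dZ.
(174, 462) = (6); d = 6

In the PID Z, (a, b) is generated by gcd(a, b). Compute gcd(462, 174) with the extended Euclidean algorithm, tracking rows (r, s, t) with s·462 + t·174 = r:
  row A: (462, 1, 0)   [1·462 + 0·174 = 462]
  row B: (174, 0, 1)   [0·462 + 1·174 = 174]
  462 = 2·174 + 114   → row C = row A − 2·row B = (114, 1, −2)   [check: 1·462 − 2·174 = 114]
  174 = 1·114 + 60   → row D = row B − 1·row C = (60, −1, 3)   [check: −1·462 + 3·174 = 60]
  114 = 1·60 + 54   → row E = row C − 1·row D = (54, 2, −5)   [check: 2·462 − 5·174 = 54]
  60 = 1·54 + 6   → row F = row D − 1·row E = (6, −3, 8)   [check: −3·462 + 8·174 = 6]
  54 = 9·6 + 0   → remainder 0, stop. gcd = 6 (last nonzero row F).
So gcd(174, 462) = 6, with Bézout identity −3·462 + 8·174 = 6. Containment (⊇): the Bézout identity exhibits 6 as an element of (174, 462), giving (6) ⊆ (174, 462). Containment (⊆): since 6 | 174 and 6 | 462 (174 = 6·29, 462 = 6·77), every Z-linear combination of 174 and 462 is divisible by 6, so (174, 462) ⊆ (6). Therefore (174, 462) = (6), d = 6.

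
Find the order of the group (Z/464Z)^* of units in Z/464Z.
(Z/464Z)^* consists of the classes a with gcd(a, 464) = 1, so its order is φ(464). φ is multiplicative, with φ(p^e) = p^e − p^(e−1). Factorise 464 = 2^4 · 29. Then
  φ(464) = (2^4 − 2^3) · (29 − 1) = 8 · 28 = 224.
Thus |(Z/464Z)^*| = 224.

Final answer: |(Z/464Z)^*| = 224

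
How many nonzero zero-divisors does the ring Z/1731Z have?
In Z/1731Z each nonzero element is either a unit (gcd with 1731 is 1) or a zero-divisor (gcd > 1). The number of units is φ(1731): factorise 1731 = 3 · 577, so φ(1731) = (3 − 1) · (577 − 1) = 2 · 576 = 1152. The nonzero elements number 1731 − 1 = 1730. Hence the nonzero zero-divisors number 1730 − 1152 = 578.

Final answer: Z/1731Z has 578 nonzero zero-divisors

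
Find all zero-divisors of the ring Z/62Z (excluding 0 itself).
An element a ∈ Z/62Z (with a ≠ 0) is a zero-divisor iff gcd(a, 62) > 1 (because a is a unit precisely when gcd(a, n) = 1, and in Z/nZ every nonzero, non-unit element is a zero-divisor). Scan a = 1, ..., 61 and keep those with gcd(a, 62) > 1:
  gcd(2, 62) = 2, gcd(4, 62) = 2, gcd(6, 62) = 2, gcd(8, 62) = 2, gcd(10, 62) = 2, gcd(12, 62) = 2, gcd(14, 62) = 2, gcd(16, 62) = 2, gcd(18, 62) = 2, gcd(20, 62) = 2, gcd(22, 62) = 2, gcd(24, 62) = 2, gcd(26, 62) = 2, gcd(28, 62) = 2, gcd(30, 62) = 2, gcd(31, 62) = 31, gcd(32, 62) = 2, gcd(34, 62) = 2, gcd(36, 62) = 2, gcd(38, 62) = 2, gcd(40, 62) = 2, gcd(42, 62) = 2, gcd(44, 62) = 2, gcd(46, 62) = 2, gcd(48, 62) = 2, gcd(50, 62) = 2, gcd(52, 62) = 2, gcd(54, 62) = 2, gcd(56, 62) = 2, gcd(58, 62) = 2, gcd(60, 62) = 2.
All other a ∈ {1, ..., 61} have gcd(a, 62) = 1 and are units. So the nonzero zero-divisors are exactly the 31 values of a appearing in this scan.

Final answer: nonzero zero-divisors of Z/62Z = {2, 4, 6, 8, 10, 12, 14, 16, 18, 20, 22, 24, 26, 28, 30, 31, 32, 34, 36, 38, 40, 42, 44, 46, 48, 50, 52, 54, 56, 58, 60}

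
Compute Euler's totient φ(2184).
φ is multiplicative, with φ(p^e) = p^e − p^(e−1). Factorise 2184 = 2^3 · 3 · 7 · 13. Then
  φ(2184) = (2^3 − 2^2) · (3 − 1) · (7 − 1) · (13 − 1) = 4 · 2 · 6 · 12 = 576.

Final answer: φ(2184) = 576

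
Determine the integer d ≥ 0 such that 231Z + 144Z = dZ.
In the PID Z, (a, b) is generated by gcd(a, b). Compute gcd(231, 144) with the extended Euclidean algorithm, tracking rows (r, s, t) with s·231 + t·144 = r:
  row A: (231, 1, 0)   [1·231 + 0·144 = 231]
  row B: (144, 0, 1)   [0·231 + 1·144 = 144]
  231 = 1·144 + 87   → row C = row A − 1·row B = (87, 1, −1)   [check: 1·231 − 1·144 = 87]
  144 = 1·87 + 57   → row D = row B − 1·row C = (57, −1, 2)   [check: −1·231 + 2·144 = 57]
  87 = 1·57 + 30   → row E = row C − 1·row D = (30, 2, −3)   [check: 2·231 − 3·144 = 30]
  57 = 1·30 + 27   → row F = row D − 1·row E = (27, −3, 5)   [check: −3·231 + 5·144 = 27]
  30 = 1·27 + 3   → row G = row E − 1·row F = (3, 5, −8)   [check: 5·231 − 8·144 = 3]
  27 = 9·3 + 0   → remainder 0, stop. gcd = 3 (last nonzero row G).
So gcd(231, 144) = 3, with Bézout identity 5·231 − 8·144 = 3. Containment (⊇): the Bézout identity exhibits 3 as an element of (231, 144), giving (3) ⊆ (231, 144). Containment (⊆): since 3 | 231 and 3 | 144 (231 = 3·77, 144 = 3·48), every Z-linear combination of 231 and 144 is divisible by 3, so (231, 144) ⊆ (3). Therefore (231, 144) = (3), d = 3.

Final answer: (231, 144) = (3); d = 3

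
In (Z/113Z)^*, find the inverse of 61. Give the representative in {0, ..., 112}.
Apply the extended Euclidean algorithm to (113, 61), tracking rows (r, s, t) with s·113 + t·61 = r. Each division r_prev = q·r_cur + r_new produces the new row as (previous row) − q·(current row):
  row A: (113, 1, 0)   [1·113 + 0·61 = 113]
  row B: (61, 0, 1)   [0·113 + 1·61 = 61]
  113 = 1·61 + 52   → row C = row A − 1·row B = (52, 1, −1)   [check: 1·113 − 1·61 = 52]
  61 = 1·52 + 9   → row D = row B − 1·row C = (9, −1, 2)   [check: −1·113 + 2·61 = 9]
  52 = 5·9 + 7   → row E = row C − 5·row D = (7, 6, −11)   [check: 6·113 − 11·61 = 7]
  9 = 1·7 + 2   → row F = row D − 1·row E = (2, −7, 13)   [check: −7·113 + 13·61 = 2]
  7 = 3·2 + 1   → row G = row E − 3·row F = (1, 27, −50)   [check: 27·113 − 50·61 = 1]
  2 = 2·1 + 0   → remainder 0, stop. gcd = 1 (last nonzero row G).
The gcd is 1, so 61 is invertible mod 113. The last nonzero row gives 27·113 − 50·61 = 1, so t = −50. So 61^(−1) ≡ −50 ≡ 63 (mod 113). Verify: 61 · 63 = 3843 ≡ 1 (mod 113). ✓

Final answer: 61^(−1) ≡ 63 (mod 113)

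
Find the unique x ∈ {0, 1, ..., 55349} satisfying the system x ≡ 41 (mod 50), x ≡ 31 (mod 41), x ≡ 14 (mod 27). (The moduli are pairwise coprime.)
The moduli 50, 41, 27 are pairwise coprime, so by the CRT there is a unique solution mod 50·41·27 = 55350.
Solve by successive substitution. Start with x ≡ 41 (mod 50).
  Combine with x ≡ 31 (mod 41): write x = 41 + 50·t and require 41 + 50·t ≡ 31 (mod 41), i.e. 50·t ≡ 31 − 41 ≡ 31 (mod 41). Since 50^(−1) ≡ 32 (mod 41) (50 ≡ 9 (mod 41)), t ≡ 32·31 ≡ 8 (mod 41). So x ≡ 41 + 50·8 = 441 (mod 2050).
  Combine with x ≡ 14 (mod 27): write x = 441 + 2050·t and require 441 + 2050·t ≡ 14 (mod 27), i.e. 2050·t ≡ 14 − 441 ≡ 5 (mod 27). Since 2050^(−1) ≡ 13 (mod 27) (2050 ≡ 25 (mod 27)), t ≡ 13·5 ≡ 11 (mod 27). So x ≡ 441 + 2050·11 = 22991 (mod 55350).
Unique solution in [0, 55350): x = 22991.

Final answer: x ≡ 22991 (mod 55350); the representative in [0, 55350) is 22991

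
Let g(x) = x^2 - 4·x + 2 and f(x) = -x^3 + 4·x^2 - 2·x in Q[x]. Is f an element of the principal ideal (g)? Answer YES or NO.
In Q[x] the ideal (g) consists of all multiples of g, so f ∈ (g) iff g | f, i.e. iff the remainder of f on division by g is 0. Divide f by g (g is monic, so eliminate the leading term of the running remainder at each step):
  leading term -x^3: subtract (-x)·g(x) = -x^3 + 4·x^2 - 2·x, leaving 0
The remainder is 0, so f(x) = g(x) · h(x) with h(x) = -x. Hence g | f, i.e. f ∈ (g).

Final answer: YES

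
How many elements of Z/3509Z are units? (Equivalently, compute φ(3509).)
Z/3509Z has φ(3509) = 3080 units

An element a ∈ Z/3509Z is a unit iff gcd(a, 3509) = 1, so the number of units is φ(3509). φ is multiplicative, with φ(p^e) = p^e − p^(e−1). Factorise 3509 = 11^2 · 29. Then
  φ(3509) = (11^2 − 11^1) · (29 − 1) = 110 · 28 = 3080.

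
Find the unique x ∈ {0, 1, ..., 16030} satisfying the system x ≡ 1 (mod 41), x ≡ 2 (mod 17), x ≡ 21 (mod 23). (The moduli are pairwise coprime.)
x ≡ 9267 (mod 16031); the representative in [0, 16031) is 9267

The moduli 41, 17, 23 are pairwise coprime, so by the CRT there is a unique solution mod 41·17·23 = 16031.
Solve by successive substitution. Start with x ≡ 1 (mod 41).
  Combine with x ≡ 2 (mod 17): write x = 1 + 41·t and require 1 + 41·t ≡ 2 (mod 17), i.e. 41·t ≡ 2 − 1 ≡ 1 (mod 17). Since 41^(−1) ≡ 5 (mod 17) (41 ≡ 7 (mod 17)), t ≡ 5·1 ≡ 5 (mod 17). So x ≡ 1 + 41·5 = 206 (mod 697).
  Combine with x ≡ 21 (mod 23): write x = 206 + 697·t and require 206 + 697·t ≡ 21 (mod 23), i.e. 697·t ≡ 21 − 206 ≡ 22 (mod 23). Since 697^(−1) ≡ 10 (mod 23) (697 ≡ 7 (mod 23)), t ≡ 10·22 ≡ 13 (mod 23). So x ≡ 206 + 697·13 = 9267 (mod 16031).
Unique solution in [0, 16031): x = 9267.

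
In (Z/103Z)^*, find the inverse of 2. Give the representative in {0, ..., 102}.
2^(−1) ≡ 52 (mod 103)

Apply the extended Euclidean algorithm to (103, 2), tracking rows (r, s, t) with s·103 + t·2 = r. Each division r_prev = q·r_cur + r_new produces the new row as (previous row) − q·(current row):
  row A: (103, 1, 0)   [1·103 + 0·2 = 103]
  row B: (2, 0, 1)   [0·103 + 1·2 = 2]
  103 = 51·2 + 1   → row C = row A − 51·row B = (1, 1, −51)   [check: 1·103 − 51·2 = 1]
  2 = 2·1 + 0   → remainder 0, stop. gcd = 1 (last nonzero row C).
The gcd is 1, so 2 is invertible mod 103. The last nonzero row gives 1·103 − 51·2 = 1, so t = −51. So 2^(−1) ≡ −51 ≡ 52 (mod 103). Verify: 2 · 52 = 104 ≡ 1 (mod 103). ✓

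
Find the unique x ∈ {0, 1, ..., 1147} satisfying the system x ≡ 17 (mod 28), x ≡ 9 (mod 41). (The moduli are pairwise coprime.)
x ≡ 829 (mod 1148); the representative in [0, 1148) is 829

The moduli 28, 41 are pairwise coprime, so by the CRT there is a unique solution mod 28·41 = 1148.
Solve by successive substitution. Start with x ≡ 17 (mod 28).
  Combine with x ≡ 9 (mod 41): write x = 17 + 28·t and require 17 + 28·t ≡ 9 (mod 41), i.e. 28·t ≡ 9 − 17 ≡ 33 (mod 41). Since 28^(−1) ≡ 22 (mod 41), t ≡ 22·33 ≡ 29 (mod 41). So x ≡ 17 + 28·29 = 829 (mod 1148).
Unique solution in [0, 1148): x = 829.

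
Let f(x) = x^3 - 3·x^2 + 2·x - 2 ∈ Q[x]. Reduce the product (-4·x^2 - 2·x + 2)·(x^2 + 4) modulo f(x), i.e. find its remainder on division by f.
a · b ≡ -48·x^2 + 12·x - 20 (mod f(x))

First multiply in Q[x] without reducing: a · b = -4·x^4 - 2·x^3 - 14·x^2 - 8·x + 8. Now divide by f(x) = x^3 - 3·x^2 + 2·x - 2, eliminating the leading term at each step:
  leading term -4·x^4: subtract (-4·x)·f(x) = -4·x^4 + 12·x^3 - 8·x^2 + 8·x, leaving -14·x^3 - 6·x^2 - 16·x + 8
  leading term -14·x^3: subtract (-14)·f(x) = -14·x^3 + 42·x^2 - 28·x + 28, leaving -48·x^2 + 12·x - 20
The degree is now < 3, so this is the remainder. Hence a · b ≡ -48·x^2 + 12·x - 20 in Q[x]/(f).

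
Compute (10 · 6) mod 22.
16

Both factors are already reduced mod 22. 10 · 6 = 60. Dividing by 22: 60 = 2·22 + 16. So (10 · 6) mod 22 = 16.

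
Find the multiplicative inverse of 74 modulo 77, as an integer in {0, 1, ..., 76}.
74^(−1) ≡ 51 (mod 77)

Apply the extended Euclidean algorithm to (77, 74), tracking rows (r, s, t) with s·77 + t·74 = r. Each division r_prev = q·r_cur + r_new produces the new row as (previous row) − q·(current row):
  row A: (77, 1, 0)   [1·77 + 0·74 = 77]
  row B: (74, 0, 1)   [0·77 + 1·74 = 74]
  77 = 1·74 + 3   → row C = row A − 1·row B = (3, 1, −1)   [check: 1·77 − 1·74 = 3]
  74 = 24·3 + 2   → row D = row B − 24·row C = (2, −24, 25)   [check: −24·77 + 25·74 = 2]
  3 = 1·2 + 1   → row E = row C − 1·row D = (1, 25, −26)   [check: 25·77 − 26·74 = 1]
  2 = 2·1 + 0   → remainder 0, stop. gcd = 1 (last nonzero row E).
The gcd is 1, so 74 is invertible mod 77. The last nonzero row gives 25·77 − 26·74 = 1, so t = −26. So 74^(−1) ≡ −26 ≡ 51 (mod 77). Verify: 74 · 51 = 3774 ≡ 1 (mod 77). ✓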